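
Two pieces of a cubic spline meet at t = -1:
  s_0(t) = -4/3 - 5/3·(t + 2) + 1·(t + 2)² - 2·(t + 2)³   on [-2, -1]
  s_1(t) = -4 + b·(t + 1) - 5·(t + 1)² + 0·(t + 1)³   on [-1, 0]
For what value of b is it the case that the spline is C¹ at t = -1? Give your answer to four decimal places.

s_0'(t) = -5/3 + 2·(t + 2) - 6·(t + 2)², so s_0'(-1) = -17/3. On the right, s_1'(-1) = b, so b = -17/3.

-5.6667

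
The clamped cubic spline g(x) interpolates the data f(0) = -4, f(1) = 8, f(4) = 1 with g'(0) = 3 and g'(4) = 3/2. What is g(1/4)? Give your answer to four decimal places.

-2.2334

Write M_i for g''(x_i). With h_i = 1, 3 and divided differences Δ_i = 12, -7/3, the continuity of g' gives the tridiagonal system
  1·M_0 + 8·M_1 + 3·M_2 = 6(Δ_1 - Δ_0) = -86
Clamped end conditions give two more equations: 2h_0·M_0 + h_0·M_1 = 6(Δ_0 - g'(0)) = 54 and h_1·M_1 + 2h_1·M_2 = 6(g'(4) - Δ_1) = 23.
Solving the tridiagonal system: M_0 = 299/8, M_1 = -83/4, M_2 = 341/24.
On [0, 1], g(x) = -4 + 3·x + 299/16·x² - 155/16·x³.
With x = 1/4: g(1/4) = -2287/1024.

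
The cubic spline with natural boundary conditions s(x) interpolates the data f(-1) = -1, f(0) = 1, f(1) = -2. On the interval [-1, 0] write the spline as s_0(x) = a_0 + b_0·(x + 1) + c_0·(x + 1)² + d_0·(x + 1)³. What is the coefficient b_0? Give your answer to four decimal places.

With σ_i denoting the second derivative at x_i, h_i = 1, 1, and Δ_i = (y_(i+1) − y_i)/h_i = 2, -3:
  1·σ_0 + 4·σ_1 + 1·σ_2 = 6(Δ_1 - Δ_0) = -30
Natural end conditions: σ_0 = σ_2 = 0.
Forward elimination and back-substitution give σ_0 = 0, σ_1 = -15/2, σ_2 = 0.
On [-1, 0], with s_0(x) = a_0 + b_0·(x + 1) + c_0·(x + 1)² + d_0·(x + 1)³: c_0 = σ_0/2 = 0, d_0 = (σ_1 - σ_0)/(6h_0) = -5/4, b_0 = Δ_0 - h_0(2σ_0 + σ_1)/6 = 13/4.

3.2500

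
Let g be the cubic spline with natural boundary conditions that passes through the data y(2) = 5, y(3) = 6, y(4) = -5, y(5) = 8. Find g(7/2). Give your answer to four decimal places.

With σ_i denoting the second derivative at x_i, h_i = 1, 1, 1, and Δ_i = (y_(i+1) − y_i)/h_i = 1, -11, 13:
  1·σ_0 + 4·σ_1 + 1·σ_2 = 6(Δ_1 - Δ_0) = -72
  1·σ_1 + 4·σ_2 + 1·σ_3 = 6(Δ_2 - Δ_1) = 144
Natural end conditions: σ_0 = σ_3 = 0.
Solving: σ_0 = 0, σ_1 = -144/5, σ_2 = 216/5, σ_3 = 0.
On [3, 4], g(x) = 6 - 43/5·(x - 3) - 72/5·(x - 3)² + 12·(x - 3)³.
With (x - 3) = 1/2: g(7/2) = -2/5.

-0.4000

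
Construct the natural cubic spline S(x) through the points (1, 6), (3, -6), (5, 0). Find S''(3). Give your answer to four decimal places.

6.7500

With m_i denoting the second derivative at x_i, h_i = 2, 2, and Δ_i = (y_(i+1) − y_i)/h_i = -6, 3:
  2·m_0 + 8·m_1 + 2·m_2 = 6(Δ_1 - Δ_0) = 54
Natural end conditions: m_0 = m_2 = 0.
Solving the tridiagonal system: m_0 = 0, m_1 = 27/4, m_2 = 0.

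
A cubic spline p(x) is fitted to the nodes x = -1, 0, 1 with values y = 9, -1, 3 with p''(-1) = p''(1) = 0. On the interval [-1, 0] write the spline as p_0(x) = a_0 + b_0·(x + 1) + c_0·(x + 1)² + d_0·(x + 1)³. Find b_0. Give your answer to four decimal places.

-13.5000

Let M_i = p''(x_i). Step sizes h_i = 1, 1; slopes of the chords Δ_i = (y_(i+1) - y_i)/h_i = -10, 4.
  1·M_0 + 4·M_1 + 1·M_2 = 6(Δ_1 - Δ_0) = 84
Natural end conditions: M_0 = M_2 = 0.
Hence M_0 = 0, M_1 = 21, M_2 = 0.
On [-1, 0], with p_0(x) = a_0 + b_0·(x + 1) + c_0·(x + 1)² + d_0·(x + 1)³: c_0 = M_0/2 = 0, d_0 = (M_1 - M_0)/(6h_0) = 7/2, b_0 = Δ_0 - h_0(2M_0 + M_1)/6 = -27/2.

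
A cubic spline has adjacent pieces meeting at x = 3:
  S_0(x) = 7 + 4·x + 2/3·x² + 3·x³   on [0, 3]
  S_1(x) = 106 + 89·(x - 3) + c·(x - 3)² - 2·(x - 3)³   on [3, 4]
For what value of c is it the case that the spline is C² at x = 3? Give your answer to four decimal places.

S_0''(x) = 4/3 + 18·x, so S_0''(3) = 166/3. On the right, S_1''(3) = 2c, so c = 83/3.

27.6667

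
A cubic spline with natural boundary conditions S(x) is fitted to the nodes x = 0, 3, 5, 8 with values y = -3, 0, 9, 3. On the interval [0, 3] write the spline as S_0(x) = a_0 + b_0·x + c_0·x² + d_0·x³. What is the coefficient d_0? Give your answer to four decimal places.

Let M_i = S''(x_i). Step sizes h_i = 3, 2, 3; slopes of the chords Δ_i = (y_(i+1) - y_i)/h_i = 1, 9/2, -2.
  3·M_0 + 10·M_1 + 2·M_2 = 6(Δ_1 - Δ_0) = 21
  2·M_1 + 10·M_2 + 3·M_3 = 6(Δ_2 - Δ_1) = -39
Natural end conditions: M_0 = M_3 = 0.
Solving: M_0 = 0, M_1 = 3, M_2 = -9/2, M_3 = 0.
On [0, 3], with S_0(x) = a_0 + b_0·x + c_0·x² + d_0·x³: c_0 = M_0/2 = 0, d_0 = (M_1 - M_0)/(6h_0) = 1/6, b_0 = Δ_0 - h_0(2M_0 + M_1)/6 = -1/2.

0.1667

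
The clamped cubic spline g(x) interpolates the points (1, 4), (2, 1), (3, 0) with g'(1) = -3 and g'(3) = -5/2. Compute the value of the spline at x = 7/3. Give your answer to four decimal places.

Write M_i for g''(x_i). With h_i = 1, 1 and divided differences Δ_i = -3, -1, the continuity of g' gives the tridiagonal system
  1·M_0 + 4·M_1 + 1·M_2 = 6(Δ_1 - Δ_0) = 12
Clamped end conditions give two more equations: 2h_0·M_0 + h_0·M_1 = 6(Δ_0 - g'(1)) = 0 and h_1·M_1 + 2h_1·M_2 = 6(g'(3) - Δ_1) = -9.
Solving the tridiagonal system: M_0 = -11/4, M_1 = 11/2, M_2 = -29/4.
On [2, 3], g(x) = 1 - 13/8·(x - 2) + 11/4·(x - 2)² - 17/8·(x - 2)³.
With (x - 2) = 1/3: g(7/3) = 37/54.

0.6852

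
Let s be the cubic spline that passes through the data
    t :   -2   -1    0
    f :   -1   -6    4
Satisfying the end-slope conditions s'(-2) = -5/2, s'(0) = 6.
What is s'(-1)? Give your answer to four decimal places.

With M_i denoting the second derivative at x_i, h_i = 1, 1, and Δ_i = (y_(i+1) − y_i)/h_i = -5, 10:
  1·M_0 + 4·M_1 + 1·M_2 = 6(Δ_1 - Δ_0) = 90
Clamped end conditions give two more equations: 2h_0·M_0 + h_0·M_1 = 6(Δ_0 - s'(-2)) = -15 and h_1·M_1 + 2h_1·M_2 = 6(s'(0) - Δ_1) = -24.
Solving the tridiagonal system: M_0 = -103/4, M_1 = 73/2, M_2 = -121/4.
On [-1, 0], s'(t) = b_1 + 2c_1·(t + 1) + 3d_1·(t + 1)² with b_1 = Δ_1 - h_1(2M_1 + M_2)/6 = 23/8, c_1 = M_1/2 = 73/4, d_1 = (M_2 - M_1)/(6h_1) = -89/8. So s'(-1) = 23/8.

2.8750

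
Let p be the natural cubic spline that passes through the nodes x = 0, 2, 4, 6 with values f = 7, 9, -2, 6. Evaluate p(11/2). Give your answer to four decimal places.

2.6094

With M_i denoting the second derivative at x_i, h_i = 2, 2, 2, and Δ_i = (y_(i+1) − y_i)/h_i = 1, -11/2, 4:
  2·M_0 + 8·M_1 + 2·M_2 = 6(Δ_1 - Δ_0) = -39
  2·M_1 + 8·M_2 + 2·M_3 = 6(Δ_2 - Δ_1) = 57
Natural end conditions: M_0 = M_3 = 0.
Hence M_0 = 0, M_1 = -71/10, M_2 = 89/10, M_3 = 0.
On [4, 6], p(x) = -2 - 29/15·(x - 4) + 89/20·(x - 4)² - 89/120·(x - 4)³.
With (x - 4) = 3/2: p(11/2) = 167/64.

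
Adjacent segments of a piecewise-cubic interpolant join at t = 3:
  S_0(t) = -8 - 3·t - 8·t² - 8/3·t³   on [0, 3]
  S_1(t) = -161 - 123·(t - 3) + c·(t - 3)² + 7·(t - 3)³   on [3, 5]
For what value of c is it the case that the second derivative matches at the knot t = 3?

S_0''(t) = -16 - 16·t, so S_0''(3) = -64. On the right, S_1''(3) = 2c, so c = -32.

-32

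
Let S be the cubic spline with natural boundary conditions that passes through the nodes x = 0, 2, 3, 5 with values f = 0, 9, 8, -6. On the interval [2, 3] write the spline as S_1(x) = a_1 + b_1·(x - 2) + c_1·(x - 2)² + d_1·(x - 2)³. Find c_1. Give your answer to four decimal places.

Put σ_i = S'' at the i-th knot. Here h = (2, 1, 2) and Δ = (9/2, -1, -7), so the interior equations h_(i-1)·σ_(i-1) + 2(h_(i-1)+h_i)·σ_i + h_i·σ_(i+1) = 6(Δ_i − Δ_(i-1)) read
  2·σ_0 + 6·σ_1 + 1·σ_2 = 6(Δ_1 - Δ_0) = -33
  1·σ_1 + 6·σ_2 + 2·σ_3 = 6(Δ_2 - Δ_1) = -36
Natural end conditions: σ_0 = σ_3 = 0.
Hence σ_0 = 0, σ_1 = -162/35, σ_2 = -183/35, σ_3 = 0.
On [2, 3], with S_1(x) = a_1 + b_1·(x - 2) + c_1·(x - 2)² + d_1·(x - 2)³: c_1 = σ_1/2 = -81/35, d_1 = (σ_2 - σ_1)/(6h_1) = -1/10, b_1 = Δ_1 - h_1(2σ_1 + σ_2)/6 = 99/70.

-2.3143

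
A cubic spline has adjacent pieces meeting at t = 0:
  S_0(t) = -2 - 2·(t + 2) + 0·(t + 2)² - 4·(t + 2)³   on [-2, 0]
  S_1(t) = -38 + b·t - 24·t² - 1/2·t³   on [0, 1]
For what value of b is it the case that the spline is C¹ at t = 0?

S_0'(t) = -2 + 0·(t + 2) - 12·(t + 2)², so S_0'(0) = -50. On the right, S_1'(0) = b, so b = -50.

-50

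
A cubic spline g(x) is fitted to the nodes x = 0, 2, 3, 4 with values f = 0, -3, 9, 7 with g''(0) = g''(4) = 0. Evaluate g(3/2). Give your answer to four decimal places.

Put m_i = g'' at the i-th knot. Here h = (2, 1, 1) and Δ = (-3/2, 12, -2), so the interior equations h_(i-1)·m_(i-1) + 2(h_(i-1)+h_i)·m_i + h_i·m_(i+1) = 6(Δ_i − Δ_(i-1)) read
  2·m_0 + 6·m_1 + 1·m_2 = 6(Δ_1 - Δ_0) = 81
  1·m_1 + 4·m_2 + 1·m_3 = 6(Δ_2 - Δ_1) = -84
Natural end conditions: m_0 = m_3 = 0.
Solving: m_0 = 0, m_1 = 408/23, m_2 = -585/23, m_3 = 0.
On [0, 2], g(x) = 0 - 341/46·x + 0·x² + 34/23·x³.
With x = 3/2: g(3/2) = -141/23.

-6.1304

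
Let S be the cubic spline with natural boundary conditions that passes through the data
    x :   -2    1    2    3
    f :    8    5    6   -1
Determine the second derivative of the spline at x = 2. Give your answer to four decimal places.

-12.7742

With m_i denoting the second derivative at x_i, h_i = 3, 1, 1, and Δ_i = (y_(i+1) − y_i)/h_i = -1, 1, -7:
  3·m_0 + 8·m_1 + 1·m_2 = 6(Δ_1 - Δ_0) = 12
  1·m_1 + 4·m_2 + 1·m_3 = 6(Δ_2 - Δ_1) = -48
Natural end conditions: m_0 = m_3 = 0.
Forward elimination and back-substitution give m_0 = 0, m_1 = 96/31, m_2 = -396/31, m_3 = 0.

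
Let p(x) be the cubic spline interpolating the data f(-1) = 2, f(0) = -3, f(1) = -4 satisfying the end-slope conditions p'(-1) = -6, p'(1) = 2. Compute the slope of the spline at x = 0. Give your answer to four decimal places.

Let M_i = p''(x_i). Step sizes h_i = 1, 1; slopes of the chords Δ_i = (y_(i+1) - y_i)/h_i = -5, -1.
  1·M_0 + 4·M_1 + 1·M_2 = 6(Δ_1 - Δ_0) = 24
Clamped end conditions give two more equations: 2h_0·M_0 + h_0·M_1 = 6(Δ_0 - p'(-1)) = 6 and h_1·M_1 + 2h_1·M_2 = 6(p'(1) - Δ_1) = 18.
Solving the tridiagonal system: M_0 = 1, M_1 = 4, M_2 = 7.
On [0, 1], p'(x) = b_1 + 2c_1·x + 3d_1·x² with b_1 = Δ_1 - h_1(2M_1 + M_2)/6 = -7/2, c_1 = M_1/2 = 2, d_1 = (M_2 - M_1)/(6h_1) = 1/2. So p'(0) = -7/2.

-3.5000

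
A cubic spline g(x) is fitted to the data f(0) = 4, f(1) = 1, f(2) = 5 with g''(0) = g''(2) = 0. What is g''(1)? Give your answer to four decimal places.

Write m_i for g''(x_i). With h_i = 1, 1 and divided differences Δ_i = -3, 4, the continuity of g' gives the tridiagonal system
  1·m_0 + 4·m_1 + 1·m_2 = 6(Δ_1 - Δ_0) = 42
Natural end conditions: m_0 = m_2 = 0.
Solving: m_0 = 0, m_1 = 21/2, m_2 = 0.

10.5000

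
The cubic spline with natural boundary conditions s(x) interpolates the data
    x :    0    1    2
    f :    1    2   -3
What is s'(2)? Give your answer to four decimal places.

-6.5000

Let m_i = s''(x_i). Step sizes h_i = 1, 1; slopes of the chords Δ_i = (y_(i+1) - y_i)/h_i = 1, -5.
  1·m_0 + 4·m_1 + 1·m_2 = 6(Δ_1 - Δ_0) = -36
Natural end conditions: m_0 = m_2 = 0.
Solving the tridiagonal system: m_0 = 0, m_1 = -9, m_2 = 0.
On [1, 2], s'(x) = b_1 + 2c_1·(x - 1) + 3d_1·(x - 1)² with b_1 = Δ_1 - h_1(2m_1 + m_2)/6 = -2, c_1 = m_1/2 = -9/2, d_1 = (m_2 - m_1)/(6h_1) = 3/2. So s'(2) = -13/2.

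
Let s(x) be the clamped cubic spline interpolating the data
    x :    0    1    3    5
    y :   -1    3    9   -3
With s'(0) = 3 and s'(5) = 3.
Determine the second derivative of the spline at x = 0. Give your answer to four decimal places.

With M_i denoting the second derivative at x_i, h_i = 1, 2, 2, and Δ_i = (y_(i+1) − y_i)/h_i = 4, 3, -6:
  1·M_0 + 6·M_1 + 2·M_2 = 6(Δ_1 - Δ_0) = -6
  2·M_1 + 8·M_2 + 2·M_3 = 6(Δ_2 - Δ_1) = -54
Clamped end conditions give two more equations: 2h_0·M_0 + h_0·M_1 = 6(Δ_0 - s'(0)) = 6 and h_2·M_2 + 2h_2·M_3 = 6(s'(5) - Δ_2) = 54.
Solving the tridiagonal system: M_0 = 36/23, M_1 = 66/23, M_2 = -285/23, M_3 = 453/23.

1.5652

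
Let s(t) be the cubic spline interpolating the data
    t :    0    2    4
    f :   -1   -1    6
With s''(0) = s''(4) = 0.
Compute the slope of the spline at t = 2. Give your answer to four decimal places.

1.7500

Put σ_i = s'' at the i-th knot. Here h = (2, 2) and Δ = (0, 7/2), so the interior equations h_(i-1)·σ_(i-1) + 2(h_(i-1)+h_i)·σ_i + h_i·σ_(i+1) = 6(Δ_i − Δ_(i-1)) read
  2·σ_0 + 8·σ_1 + 2·σ_2 = 6(Δ_1 - Δ_0) = 21
Natural end conditions: σ_0 = σ_2 = 0.
Solving the tridiagonal system: σ_0 = 0, σ_1 = 21/8, σ_2 = 0.
On [2, 4], s'(t) = b_1 + 2c_1·(t - 2) + 3d_1·(t - 2)² with b_1 = Δ_1 - h_1(2σ_1 + σ_2)/6 = 7/4, c_1 = σ_1/2 = 21/16, d_1 = (σ_2 - σ_1)/(6h_1) = -7/32. So s'(2) = 7/4.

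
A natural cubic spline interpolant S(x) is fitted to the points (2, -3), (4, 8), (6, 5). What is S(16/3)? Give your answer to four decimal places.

7.0370

Let M_i = S''(x_i). Step sizes h_i = 2, 2; slopes of the chords Δ_i = (y_(i+1) - y_i)/h_i = 11/2, -3/2.
  2·M_0 + 8·M_1 + 2·M_2 = 6(Δ_1 - Δ_0) = -42
Natural end conditions: M_0 = M_2 = 0.
Hence M_0 = 0, M_1 = -21/4, M_2 = 0.
On [4, 6], S(x) = 8 + 2·(x - 4) - 21/8·(x - 4)² + 7/16·(x - 4)³.
With (x - 4) = 4/3: S(16/3) = 190/27.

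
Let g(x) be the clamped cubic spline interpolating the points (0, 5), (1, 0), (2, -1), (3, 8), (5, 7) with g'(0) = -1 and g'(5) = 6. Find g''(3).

With M_i denoting the second derivative at x_i, h_i = 1, 1, 1, 2, and Δ_i = (y_(i+1) − y_i)/h_i = -5, -1, 9, -1/2:
  1·M_0 + 4·M_1 + 1·M_2 = 6(Δ_1 - Δ_0) = 24
  1·M_1 + 4·M_2 + 1·M_3 = 6(Δ_2 - Δ_1) = 60
  1·M_2 + 6·M_3 + 2·M_4 = 6(Δ_3 - Δ_2) = -57
Clamped end conditions give two more equations: 2h_0·M_0 + h_0·M_1 = 6(Δ_0 - g'(0)) = -24 and h_3·M_3 + 2h_3·M_4 = 6(g'(5) - Δ_3) = 39.
Solving the tridiagonal system: M_0 = -29/2, M_1 = 5, M_2 = 37/2, M_3 = -19, M_4 = 77/4.

-19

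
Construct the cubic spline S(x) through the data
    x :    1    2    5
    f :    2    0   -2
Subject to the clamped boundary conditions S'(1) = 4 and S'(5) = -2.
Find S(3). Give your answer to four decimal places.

-1.7407

Let M_i = S''(x_i). Step sizes h_i = 1, 3; slopes of the chords Δ_i = (y_(i+1) - y_i)/h_i = -2, -2/3.
  1·M_0 + 8·M_1 + 3·M_2 = 6(Δ_1 - Δ_0) = 8
Clamped end conditions give two more equations: 2h_0·M_0 + h_0·M_1 = 6(Δ_0 - S'(1)) = -36 and h_1·M_1 + 2h_1·M_2 = 6(S'(5) - Δ_1) = -8.
Solving: M_0 = -41/2, M_1 = 5, M_2 = -23/6.
On [2, 5], S(x) = 0 - 15/4·(x - 2) + 5/2·(x - 2)² - 53/108·(x - 2)³.
With (x - 2) = 1: S(3) = -47/27.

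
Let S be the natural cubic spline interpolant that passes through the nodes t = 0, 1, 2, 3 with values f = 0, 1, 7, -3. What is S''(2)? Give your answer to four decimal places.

Write m_i for S''(x_i). With h_i = 1, 1, 1 and divided differences Δ_i = 1, 6, -10, the continuity of S' gives the tridiagonal system
  1·m_0 + 4·m_1 + 1·m_2 = 6(Δ_1 - Δ_0) = 30
  1·m_1 + 4·m_2 + 1·m_3 = 6(Δ_2 - Δ_1) = -96
Natural end conditions: m_0 = m_3 = 0.
Solving the tridiagonal system: m_0 = 0, m_1 = 72/5, m_2 = -138/5, m_3 = 0.

-27.6000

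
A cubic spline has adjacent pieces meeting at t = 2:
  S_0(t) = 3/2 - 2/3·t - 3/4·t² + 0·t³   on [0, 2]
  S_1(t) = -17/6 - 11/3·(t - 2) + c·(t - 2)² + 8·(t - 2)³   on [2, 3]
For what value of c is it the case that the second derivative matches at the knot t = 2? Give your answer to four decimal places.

-0.7500

S_0''(t) = -3/2 + 0·t, so S_0''(2) = -3/2. On the right, S_1''(2) = 2c, so c = -3/4.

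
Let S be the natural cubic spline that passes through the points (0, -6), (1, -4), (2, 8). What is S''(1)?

Put M_i = S'' at the i-th knot. Here h = (1, 1) and Δ = (2, 12), so the interior equations h_(i-1)·M_(i-1) + 2(h_(i-1)+h_i)·M_i + h_i·M_(i+1) = 6(Δ_i − Δ_(i-1)) read
  1·M_0 + 4·M_1 + 1·M_2 = 6(Δ_1 - Δ_0) = 60
Natural end conditions: M_0 = M_2 = 0.
Solving the tridiagonal system: M_0 = 0, M_1 = 15, M_2 = 0.

15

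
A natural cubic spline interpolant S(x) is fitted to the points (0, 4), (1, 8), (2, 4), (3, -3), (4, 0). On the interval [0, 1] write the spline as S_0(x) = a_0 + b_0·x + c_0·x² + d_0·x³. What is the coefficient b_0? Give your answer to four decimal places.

5.7500

Let M_i = S''(x_i). Step sizes h_i = 1, 1, 1, 1; slopes of the chords Δ_i = (y_(i+1) - y_i)/h_i = 4, -4, -7, 3.
  1·M_0 + 4·M_1 + 1·M_2 = 6(Δ_1 - Δ_0) = -48
  1·M_1 + 4·M_2 + 1·M_3 = 6(Δ_2 - Δ_1) = -18
  1·M_2 + 4·M_3 + 1·M_4 = 6(Δ_3 - Δ_2) = 60
Natural end conditions: M_0 = M_4 = 0.
Forward elimination and back-substitution give M_0 = 0, M_1 = -21/2, M_2 = -6, M_3 = 33/2, M_4 = 0.
On [0, 1], with S_0(x) = a_0 + b_0·x + c_0·x² + d_0·x³: c_0 = M_0/2 = 0, d_0 = (M_1 - M_0)/(6h_0) = -7/4, b_0 = Δ_0 - h_0(2M_0 + M_1)/6 = 23/4.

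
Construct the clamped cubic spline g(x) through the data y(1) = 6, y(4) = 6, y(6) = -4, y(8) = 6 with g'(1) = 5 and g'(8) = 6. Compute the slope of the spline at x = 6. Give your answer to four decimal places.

-0.1351

Write σ_i for g''(x_i). With h_i = 3, 2, 2 and divided differences Δ_i = 0, -5, 5, the continuity of g' gives the tridiagonal system
  3·σ_0 + 10·σ_1 + 2·σ_2 = 6(Δ_1 - Δ_0) = -30
  2·σ_1 + 8·σ_2 + 2·σ_3 = 6(Δ_2 - Δ_1) = 60
Clamped end conditions give two more equations: 2h_0·σ_0 + h_0·σ_1 = 6(Δ_0 - g'(1)) = -30 and h_2·σ_2 + 2h_2·σ_3 = 6(g'(8) - Δ_2) = 6.
Hence σ_0 = -112/37, σ_1 = -146/37, σ_2 = 343/37, σ_3 = -116/37.
On [6, 8], g'(x) = b_2 + 2c_2·(x - 6) + 3d_2·(x - 6)² with b_2 = Δ_2 - h_2(2σ_2 + σ_3)/6 = -5/37, c_2 = σ_2/2 = 343/74, d_2 = (σ_3 - σ_2)/(6h_2) = -153/148. So g'(6) = -5/37.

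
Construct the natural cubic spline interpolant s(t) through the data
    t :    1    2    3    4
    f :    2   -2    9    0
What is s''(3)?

-38

With m_i denoting the second derivative at x_i, h_i = 1, 1, 1, and Δ_i = (y_(i+1) − y_i)/h_i = -4, 11, -9:
  1·m_0 + 4·m_1 + 1·m_2 = 6(Δ_1 - Δ_0) = 90
  1·m_1 + 4·m_2 + 1·m_3 = 6(Δ_2 - Δ_1) = -120
Natural end conditions: m_0 = m_3 = 0.
Solving the tridiagonal system: m_0 = 0, m_1 = 32, m_2 = -38, m_3 = 0.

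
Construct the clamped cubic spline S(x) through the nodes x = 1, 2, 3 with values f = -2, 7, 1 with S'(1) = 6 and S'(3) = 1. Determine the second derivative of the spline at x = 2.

Let M_i = S''(x_i). Step sizes h_i = 1, 1; slopes of the chords Δ_i = (y_(i+1) - y_i)/h_i = 9, -6.
  1·M_0 + 4·M_1 + 1·M_2 = 6(Δ_1 - Δ_0) = -90
Clamped end conditions give two more equations: 2h_0·M_0 + h_0·M_1 = 6(Δ_0 - S'(1)) = 18 and h_1·M_1 + 2h_1·M_2 = 6(S'(3) - Δ_1) = 42.
Forward elimination and back-substitution give M_0 = 29, M_1 = -40, M_2 = 41.

-40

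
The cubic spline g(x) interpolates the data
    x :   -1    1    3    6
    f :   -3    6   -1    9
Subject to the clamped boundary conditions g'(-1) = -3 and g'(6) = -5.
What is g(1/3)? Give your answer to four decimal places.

Put M_i = g'' at the i-th knot. Here h = (2, 2, 3) and Δ = (9/2, -7/2, 10/3), so the interior equations h_(i-1)·M_(i-1) + 2(h_(i-1)+h_i)·M_i + h_i·M_(i+1) = 6(Δ_i − Δ_(i-1)) read
  2·M_0 + 8·M_1 + 2·M_2 = 6(Δ_1 - Δ_0) = -48
  2·M_1 + 10·M_2 + 3·M_3 = 6(Δ_2 - Δ_1) = 41
Clamped end conditions give two more equations: 2h_0·M_0 + h_0·M_1 = 6(Δ_0 - g'(-1)) = 45 and h_2·M_2 + 2h_2·M_3 = 6(g'(6) - Δ_2) = -50.
Solving: M_0 = 660/37, M_1 = -975/74, M_2 = 402/37, M_3 = -1528/111.
On [-1, 1], g(x) = -3 - 3·(x + 1) + 330/37·(x + 1)² - 765/296·(x + 1)³.
With (x + 1) = 4/3: g(1/3) = 101/37.

2.7297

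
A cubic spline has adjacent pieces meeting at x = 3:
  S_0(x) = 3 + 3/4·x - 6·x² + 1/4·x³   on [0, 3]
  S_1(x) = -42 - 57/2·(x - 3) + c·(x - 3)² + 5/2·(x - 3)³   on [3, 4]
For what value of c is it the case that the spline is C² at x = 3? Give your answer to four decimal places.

-3.7500

S_0''(x) = -12 + 3/2·x, so S_0''(3) = -15/2. On the right, S_1''(3) = 2c, so c = -15/4.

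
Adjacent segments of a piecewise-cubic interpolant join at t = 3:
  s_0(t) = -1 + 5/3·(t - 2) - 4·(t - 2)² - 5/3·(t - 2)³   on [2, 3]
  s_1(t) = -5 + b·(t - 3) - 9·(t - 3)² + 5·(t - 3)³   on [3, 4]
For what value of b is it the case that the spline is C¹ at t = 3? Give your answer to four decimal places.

-11.3333

s_0'(t) = 5/3 - 8·(t - 2) - 5·(t - 2)², so s_0'(3) = -34/3. On the right, s_1'(3) = b, so b = -34/3.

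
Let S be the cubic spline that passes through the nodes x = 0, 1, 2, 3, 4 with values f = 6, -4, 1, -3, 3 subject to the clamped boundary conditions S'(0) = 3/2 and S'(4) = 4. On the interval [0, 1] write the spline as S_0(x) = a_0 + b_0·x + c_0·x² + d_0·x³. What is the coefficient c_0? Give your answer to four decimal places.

-28.4018

Let M_i = S''(x_i). Step sizes h_i = 1, 1, 1, 1; slopes of the chords Δ_i = (y_(i+1) - y_i)/h_i = -10, 5, -4, 6.
  1·M_0 + 4·M_1 + 1·M_2 = 6(Δ_1 - Δ_0) = 90
  1·M_1 + 4·M_2 + 1·M_3 = 6(Δ_2 - Δ_1) = -54
  1·M_2 + 4·M_3 + 1·M_4 = 6(Δ_3 - Δ_2) = 60
Clamped end conditions give two more equations: 2h_0·M_0 + h_0·M_1 = 6(Δ_0 - S'(0)) = -69 and h_3·M_3 + 2h_3·M_4 = 6(S'(4) - Δ_3) = -12.
Solving the tridiagonal system: M_0 = -3181/56, M_1 = 1249/28, M_2 = -253/8, M_3 = 781/28, M_4 = -1117/56.
On [0, 1], with S_0(x) = a_0 + b_0·x + c_0·x² + d_0·x³: c_0 = M_0/2 = -3181/112, d_0 = (M_1 - M_0)/(6h_0) = 1893/112, b_0 = Δ_0 - h_0(2M_0 + M_1)/6 = 3/2.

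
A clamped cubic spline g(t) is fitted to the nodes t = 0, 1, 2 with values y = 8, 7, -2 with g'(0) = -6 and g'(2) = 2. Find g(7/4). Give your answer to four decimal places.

-1.1797

Write M_i for g''(x_i). With h_i = 1, 1 and divided differences Δ_i = -1, -9, the continuity of g' gives the tridiagonal system
  1·M_0 + 4·M_1 + 1·M_2 = 6(Δ_1 - Δ_0) = -48
Clamped end conditions give two more equations: 2h_0·M_0 + h_0·M_1 = 6(Δ_0 - g'(0)) = 30 and h_1·M_1 + 2h_1·M_2 = 6(g'(2) - Δ_1) = 66.
Forward elimination and back-substitution give M_0 = 31, M_1 = -32, M_2 = 49.
On [1, 2], g(t) = 7 - 13/2·(t - 1) - 16·(t - 1)² + 27/2·(t - 1)³.
With (t - 1) = 3/4: g(7/4) = -151/128.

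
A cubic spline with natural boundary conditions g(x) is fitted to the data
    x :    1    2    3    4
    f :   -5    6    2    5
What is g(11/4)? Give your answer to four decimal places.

3.1063

Write σ_i for g''(x_i). With h_i = 1, 1, 1 and divided differences Δ_i = 11, -4, 3, the continuity of g' gives the tridiagonal system
  1·σ_0 + 4·σ_1 + 1·σ_2 = 6(Δ_1 - Δ_0) = -90
  1·σ_1 + 4·σ_2 + 1·σ_3 = 6(Δ_2 - Δ_1) = 42
Natural end conditions: σ_0 = σ_3 = 0.
Solving: σ_0 = 0, σ_1 = -134/5, σ_2 = 86/5, σ_3 = 0.
On [2, 3], g(x) = 6 + 31/15·(x - 2) - 67/5·(x - 2)² + 22/3·(x - 2)³.
With (x - 2) = 3/4: g(11/4) = 497/160.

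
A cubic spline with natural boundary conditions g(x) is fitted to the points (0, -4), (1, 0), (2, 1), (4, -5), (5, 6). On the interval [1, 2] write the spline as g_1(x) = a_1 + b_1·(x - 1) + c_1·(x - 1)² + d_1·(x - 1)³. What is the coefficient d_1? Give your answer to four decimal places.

Put σ_i = g'' at the i-th knot. Here h = (1, 1, 2, 1) and Δ = (4, 1, -3, 11), so the interior equations h_(i-1)·σ_(i-1) + 2(h_(i-1)+h_i)·σ_i + h_i·σ_(i+1) = 6(Δ_i − Δ_(i-1)) read
  1·σ_0 + 4·σ_1 + 1·σ_2 = 6(Δ_1 - Δ_0) = -18
  1·σ_1 + 6·σ_2 + 2·σ_3 = 6(Δ_2 - Δ_1) = -24
  2·σ_2 + 6·σ_3 + 1·σ_4 = 6(Δ_3 - Δ_2) = 84
Natural end conditions: σ_0 = σ_4 = 0.
Solving: σ_0 = 0, σ_1 = -132/61, σ_2 = -570/61, σ_3 = 1044/61, σ_4 = 0.
On [1, 2], with g_1(x) = a_1 + b_1·(x - 1) + c_1·(x - 1)² + d_1·(x - 1)³: c_1 = σ_1/2 = -66/61, d_1 = (σ_2 - σ_1)/(6h_1) = -73/61, b_1 = Δ_1 - h_1(2σ_1 + σ_2)/6 = 200/61.

-1.1967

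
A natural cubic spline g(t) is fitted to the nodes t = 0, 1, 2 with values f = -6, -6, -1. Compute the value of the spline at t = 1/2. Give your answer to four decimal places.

Write M_i for g''(x_i). With h_i = 1, 1 and divided differences Δ_i = 0, 5, the continuity of g' gives the tridiagonal system
  1·M_0 + 4·M_1 + 1·M_2 = 6(Δ_1 - Δ_0) = 30
Natural end conditions: M_0 = M_2 = 0.
Hence M_0 = 0, M_1 = 15/2, M_2 = 0.
On [0, 1], g(t) = -6 - 5/4·t + 0·t² + 5/4·t³.
With t = 1/2: g(1/2) = -207/32.

-6.4688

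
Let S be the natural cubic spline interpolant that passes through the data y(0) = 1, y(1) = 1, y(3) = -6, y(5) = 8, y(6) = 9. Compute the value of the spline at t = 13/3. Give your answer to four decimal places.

3.3975

With M_i denoting the second derivative at x_i, h_i = 1, 2, 2, 1, and Δ_i = (y_(i+1) − y_i)/h_i = 0, -7/2, 7, 1:
  1·M_0 + 6·M_1 + 2·M_2 = 6(Δ_1 - Δ_0) = -21
  2·M_1 + 8·M_2 + 2·M_3 = 6(Δ_2 - Δ_1) = 63
  2·M_2 + 6·M_3 + 1·M_4 = 6(Δ_3 - Δ_2) = -36
Natural end conditions: M_0 = M_4 = 0.
Solving: M_0 = 0, M_1 = -38/5, M_2 = 123/10, M_3 = -101/10, M_4 = 0.
On [3, 5], S(t) = -6 + 13/6·(t - 3) + 123/20·(t - 3)² - 28/15·(t - 3)³.
With (t - 3) = 4/3: S(13/3) = 1376/405.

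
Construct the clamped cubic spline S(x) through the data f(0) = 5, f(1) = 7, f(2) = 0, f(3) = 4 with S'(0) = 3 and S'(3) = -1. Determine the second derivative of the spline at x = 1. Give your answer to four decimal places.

-23.0667

Let m_i = S''(x_i). Step sizes h_i = 1, 1, 1; slopes of the chords Δ_i = (y_(i+1) - y_i)/h_i = 2, -7, 4.
  1·m_0 + 4·m_1 + 1·m_2 = 6(Δ_1 - Δ_0) = -54
  1·m_1 + 4·m_2 + 1·m_3 = 6(Δ_2 - Δ_1) = 66
Clamped end conditions give two more equations: 2h_0·m_0 + h_0·m_1 = 6(Δ_0 - S'(0)) = -6 and h_2·m_2 + 2h_2·m_3 = 6(S'(3) - Δ_2) = -30.
Solving: m_0 = 128/15, m_1 = -346/15, m_2 = 446/15, m_3 = -448/15.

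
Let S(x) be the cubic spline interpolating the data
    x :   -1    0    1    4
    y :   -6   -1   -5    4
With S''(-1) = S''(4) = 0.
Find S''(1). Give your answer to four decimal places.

Put M_i = S'' at the i-th knot. Here h = (1, 1, 3) and Δ = (5, -4, 3), so the interior equations h_(i-1)·M_(i-1) + 2(h_(i-1)+h_i)·M_i + h_i·M_(i+1) = 6(Δ_i − Δ_(i-1)) read
  1·M_0 + 4·M_1 + 1·M_2 = 6(Δ_1 - Δ_0) = -54
  1·M_1 + 8·M_2 + 3·M_3 = 6(Δ_2 - Δ_1) = 42
Natural end conditions: M_0 = M_3 = 0.
Solving: M_0 = 0, M_1 = -474/31, M_2 = 222/31, M_3 = 0.

7.1613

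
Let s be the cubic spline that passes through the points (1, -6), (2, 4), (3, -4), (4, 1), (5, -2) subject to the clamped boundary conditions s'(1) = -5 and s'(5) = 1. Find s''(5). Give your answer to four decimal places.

26.3571

Put M_i = s'' at the i-th knot. Here h = (1, 1, 1, 1) and Δ = (10, -8, 5, -3), so the interior equations h_(i-1)·M_(i-1) + 2(h_(i-1)+h_i)·M_i + h_i·M_(i+1) = 6(Δ_i − Δ_(i-1)) read
  1·M_0 + 4·M_1 + 1·M_2 = 6(Δ_1 - Δ_0) = -108
  1·M_1 + 4·M_2 + 1·M_3 = 6(Δ_2 - Δ_1) = 78
  1·M_2 + 4·M_3 + 1·M_4 = 6(Δ_3 - Δ_2) = -48
Clamped end conditions give two more equations: 2h_0·M_0 + h_0·M_1 = 6(Δ_0 - s'(1)) = 90 and h_3·M_3 + 2h_3·M_4 = 6(s'(5) - Δ_3) = 24.
Solving the tridiagonal system: M_0 = 1017/14, M_1 = -387/7, M_2 = 81/2, M_3 = -201/7, M_4 = 369/14.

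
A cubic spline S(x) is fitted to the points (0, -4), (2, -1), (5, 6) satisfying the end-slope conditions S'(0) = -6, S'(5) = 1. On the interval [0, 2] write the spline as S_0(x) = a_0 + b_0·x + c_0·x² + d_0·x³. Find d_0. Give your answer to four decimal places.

Write σ_i for S''(x_i). With h_i = 2, 3 and divided differences Δ_i = 3/2, 7/3, the continuity of S' gives the tridiagonal system
  2·σ_0 + 10·σ_1 + 3·σ_2 = 6(Δ_1 - Δ_0) = 5
Clamped end conditions give two more equations: 2h_0·σ_0 + h_0·σ_1 = 6(Δ_0 - S'(0)) = 45 and h_1·σ_1 + 2h_1·σ_2 = 6(S'(5) - Δ_1) = -8.
Solving the tridiagonal system: σ_0 = 243/20, σ_1 = -9/5, σ_2 = -13/30.
On [0, 2], with S_0(x) = a_0 + b_0·x + c_0·x² + d_0·x³: c_0 = σ_0/2 = 243/40, d_0 = (σ_1 - σ_0)/(6h_0) = -93/80, b_0 = Δ_0 - h_0(2σ_0 + σ_1)/6 = -6.

-1.1625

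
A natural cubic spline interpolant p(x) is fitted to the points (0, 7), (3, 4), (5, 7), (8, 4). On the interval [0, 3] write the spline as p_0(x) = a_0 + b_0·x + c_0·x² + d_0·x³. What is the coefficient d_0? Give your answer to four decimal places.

Put m_i = p'' at the i-th knot. Here h = (3, 2, 3) and Δ = (-1, 3/2, -1), so the interior equations h_(i-1)·m_(i-1) + 2(h_(i-1)+h_i)·m_i + h_i·m_(i+1) = 6(Δ_i − Δ_(i-1)) read
  3·m_0 + 10·m_1 + 2·m_2 = 6(Δ_1 - Δ_0) = 15
  2·m_1 + 10·m_2 + 3·m_3 = 6(Δ_2 - Δ_1) = -15
Natural end conditions: m_0 = m_3 = 0.
Solving the tridiagonal system: m_0 = 0, m_1 = 15/8, m_2 = -15/8, m_3 = 0.
On [0, 3], with p_0(x) = a_0 + b_0·x + c_0·x² + d_0·x³: c_0 = m_0/2 = 0, d_0 = (m_1 - m_0)/(6h_0) = 5/48, b_0 = Δ_0 - h_0(2m_0 + m_1)/6 = -31/16.

0.1042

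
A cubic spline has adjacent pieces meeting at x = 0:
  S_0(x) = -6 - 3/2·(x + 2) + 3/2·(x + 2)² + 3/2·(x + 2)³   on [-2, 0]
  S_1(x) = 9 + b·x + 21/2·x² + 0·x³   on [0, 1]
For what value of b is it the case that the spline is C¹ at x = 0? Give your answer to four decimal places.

22.5000

S_0'(x) = -3/2 + 3·(x + 2) + 9/2·(x + 2)², so S_0'(0) = 45/2. On the right, S_1'(0) = b, so b = 45/2.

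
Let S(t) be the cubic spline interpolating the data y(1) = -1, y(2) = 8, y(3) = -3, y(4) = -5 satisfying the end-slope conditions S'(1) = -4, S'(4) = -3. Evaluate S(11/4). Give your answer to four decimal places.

Write M_i for S''(x_i). With h_i = 1, 1, 1 and divided differences Δ_i = 9, -11, -2, the continuity of S' gives the tridiagonal system
  1·M_0 + 4·M_1 + 1·M_2 = 6(Δ_1 - Δ_0) = -120
  1·M_1 + 4·M_2 + 1·M_3 = 6(Δ_2 - Δ_1) = 54
Clamped end conditions give two more equations: 2h_0·M_0 + h_0·M_1 = 6(Δ_0 - S'(1)) = 78 and h_2·M_2 + 2h_2·M_3 = 6(S'(4) - Δ_2) = -6.
Hence M_0 = 994/15, M_1 = -818/15, M_2 = 478/15, M_3 = -284/15.
On [2, 3], S(t) = 8 + 28/15·(t - 2) - 409/15·(t - 2)² + 72/5·(t - 2)³.
With (t - 2) = 3/4: S(11/4) = 11/80.

0.1375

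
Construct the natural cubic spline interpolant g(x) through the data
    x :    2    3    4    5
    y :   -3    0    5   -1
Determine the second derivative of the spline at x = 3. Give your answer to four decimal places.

7.6000

With M_i denoting the second derivative at x_i, h_i = 1, 1, 1, and Δ_i = (y_(i+1) − y_i)/h_i = 3, 5, -6:
  1·M_0 + 4·M_1 + 1·M_2 = 6(Δ_1 - Δ_0) = 12
  1·M_1 + 4·M_2 + 1·M_3 = 6(Δ_2 - Δ_1) = -66
Natural end conditions: M_0 = M_3 = 0.
Solving: M_0 = 0, M_1 = 38/5, M_2 = -92/5, M_3 = 0.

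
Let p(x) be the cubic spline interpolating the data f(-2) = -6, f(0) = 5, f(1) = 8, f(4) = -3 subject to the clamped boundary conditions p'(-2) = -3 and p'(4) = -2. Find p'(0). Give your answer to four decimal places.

6.2857

Put M_i = p'' at the i-th knot. Here h = (2, 1, 3) and Δ = (11/2, 3, -11/3), so the interior equations h_(i-1)·M_(i-1) + 2(h_(i-1)+h_i)·M_i + h_i·M_(i+1) = 6(Δ_i − Δ_(i-1)) read
  2·M_0 + 6·M_1 + 1·M_2 = 6(Δ_1 - Δ_0) = -15
  1·M_1 + 8·M_2 + 3·M_3 = 6(Δ_2 - Δ_1) = -40
Clamped end conditions give two more equations: 2h_0·M_0 + h_0·M_1 = 6(Δ_0 - p'(-2)) = 51 and h_2·M_2 + 2h_2·M_3 = 6(p'(4) - Δ_2) = 10.
Forward elimination and back-substitution give M_0 = 227/14, M_1 = -97/14, M_2 = -41/7, M_3 = 193/42.
On [0, 1], p'(x) = b_1 + 2c_1·x + 3d_1·x² with b_1 = Δ_1 - h_1(2M_1 + M_2)/6 = 44/7, c_1 = M_1/2 = -97/28, d_1 = (M_2 - M_1)/(6h_1) = 5/28. So p'(0) = 44/7.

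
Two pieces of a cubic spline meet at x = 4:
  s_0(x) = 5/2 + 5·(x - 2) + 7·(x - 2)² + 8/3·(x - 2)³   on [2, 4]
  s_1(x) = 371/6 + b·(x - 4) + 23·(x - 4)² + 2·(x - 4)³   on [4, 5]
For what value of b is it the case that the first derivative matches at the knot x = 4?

65

s_0'(x) = 5 + 14·(x - 2) + 8·(x - 2)², so s_0'(4) = 65. On the right, s_1'(4) = b, so b = 65.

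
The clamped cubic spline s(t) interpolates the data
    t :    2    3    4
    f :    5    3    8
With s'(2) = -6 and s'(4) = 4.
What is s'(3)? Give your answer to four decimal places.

Put m_i = s'' at the i-th knot. Here h = (1, 1) and Δ = (-2, 5), so the interior equations h_(i-1)·m_(i-1) + 2(h_(i-1)+h_i)·m_i + h_i·m_(i+1) = 6(Δ_i − Δ_(i-1)) read
  1·m_0 + 4·m_1 + 1·m_2 = 6(Δ_1 - Δ_0) = 42
Clamped end conditions give two more equations: 2h_0·m_0 + h_0·m_1 = 6(Δ_0 - s'(2)) = 24 and h_1·m_1 + 2h_1·m_2 = 6(s'(4) - Δ_1) = -6.
Hence m_0 = 13/2, m_1 = 11, m_2 = -17/2.
On [3, 4], s'(t) = b_1 + 2c_1·(t - 3) + 3d_1·(t - 3)² with b_1 = Δ_1 - h_1(2m_1 + m_2)/6 = 11/4, c_1 = m_1/2 = 11/2, d_1 = (m_2 - m_1)/(6h_1) = -13/4. So s'(3) = 11/4.

2.7500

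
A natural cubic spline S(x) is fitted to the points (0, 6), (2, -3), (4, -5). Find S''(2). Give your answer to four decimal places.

2.6250

With m_i denoting the second derivative at x_i, h_i = 2, 2, and Δ_i = (y_(i+1) − y_i)/h_i = -9/2, -1:
  2·m_0 + 8·m_1 + 2·m_2 = 6(Δ_1 - Δ_0) = 21
Natural end conditions: m_0 = m_2 = 0.
Solving the tridiagonal system: m_0 = 0, m_1 = 21/8, m_2 = 0.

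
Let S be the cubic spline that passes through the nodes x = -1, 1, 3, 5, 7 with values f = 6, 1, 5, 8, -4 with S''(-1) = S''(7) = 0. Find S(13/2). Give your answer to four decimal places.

With σ_i denoting the second derivative at x_i, h_i = 2, 2, 2, 2, and Δ_i = (y_(i+1) − y_i)/h_i = -5/2, 2, 3/2, -6:
  2·σ_0 + 8·σ_1 + 2·σ_2 = 6(Δ_1 - Δ_0) = 27
  2·σ_1 + 8·σ_2 + 2·σ_3 = 6(Δ_2 - Δ_1) = -3
  2·σ_2 + 8·σ_3 + 2·σ_4 = 6(Δ_3 - Δ_2) = -45
Natural end conditions: σ_0 = σ_4 = 0.
Forward elimination and back-substitution give σ_0 = 0, σ_1 = 93/28, σ_2 = 3/14, σ_3 = -159/28, σ_4 = 0.
On [5, 7], S(x) = 8 - 31/14·(x - 5) - 159/56·(x - 5)² + 53/112·(x - 5)³.
With (x - 5) = 3/2: S(13/2) = -101/896.

-0.1127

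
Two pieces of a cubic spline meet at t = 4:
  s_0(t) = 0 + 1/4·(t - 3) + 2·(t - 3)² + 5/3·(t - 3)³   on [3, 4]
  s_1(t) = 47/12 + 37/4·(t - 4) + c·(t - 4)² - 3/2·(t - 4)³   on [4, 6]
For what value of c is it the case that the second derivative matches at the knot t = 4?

7

s_0''(t) = 4 + 10·(t - 3), so s_0''(4) = 14. On the right, s_1''(4) = 2c, so c = 7.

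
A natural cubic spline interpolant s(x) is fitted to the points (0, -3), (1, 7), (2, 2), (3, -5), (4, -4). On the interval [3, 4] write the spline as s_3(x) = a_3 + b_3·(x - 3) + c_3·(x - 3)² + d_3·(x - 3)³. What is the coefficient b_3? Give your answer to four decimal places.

-3.0357

Put σ_i = s'' at the i-th knot. Here h = (1, 1, 1, 1) and Δ = (10, -5, -7, 1), so the interior equations h_(i-1)·σ_(i-1) + 2(h_(i-1)+h_i)·σ_i + h_i·σ_(i+1) = 6(Δ_i − Δ_(i-1)) read
  1·σ_0 + 4·σ_1 + 1·σ_2 = 6(Δ_1 - Δ_0) = -90
  1·σ_1 + 4·σ_2 + 1·σ_3 = 6(Δ_2 - Δ_1) = -12
  1·σ_2 + 4·σ_3 + 1·σ_4 = 6(Δ_3 - Δ_2) = 48
Natural end conditions: σ_0 = σ_4 = 0.
Hence σ_0 = 0, σ_1 = -627/28, σ_2 = -3/7, σ_3 = 339/28, σ_4 = 0.
On [3, 4], with s_3(x) = a_3 + b_3·(x - 3) + c_3·(x - 3)² + d_3·(x - 3)³: c_3 = σ_3/2 = 339/56, d_3 = (σ_4 - σ_3)/(6h_3) = -113/56, b_3 = Δ_3 - h_3(2σ_3 + σ_4)/6 = -85/28.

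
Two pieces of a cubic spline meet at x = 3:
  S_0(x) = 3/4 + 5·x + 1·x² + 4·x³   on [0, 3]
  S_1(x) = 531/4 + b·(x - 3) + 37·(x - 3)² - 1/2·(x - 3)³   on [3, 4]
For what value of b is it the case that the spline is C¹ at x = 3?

119

S_0'(x) = 5 + 2·x + 12·x², so S_0'(3) = 119. On the right, S_1'(3) = b, so b = 119.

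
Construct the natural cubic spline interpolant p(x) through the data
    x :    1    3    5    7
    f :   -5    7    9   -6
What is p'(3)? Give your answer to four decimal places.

Let m_i = p''(x_i). Step sizes h_i = 2, 2, 2; slopes of the chords Δ_i = (y_(i+1) - y_i)/h_i = 6, 1, -15/2.
  2·m_0 + 8·m_1 + 2·m_2 = 6(Δ_1 - Δ_0) = -30
  2·m_1 + 8·m_2 + 2·m_3 = 6(Δ_2 - Δ_1) = -51
Natural end conditions: m_0 = m_3 = 0.
Hence m_0 = 0, m_1 = -23/10, m_2 = -29/5, m_3 = 0.
On [3, 5], p'(x) = b_1 + 2c_1·(x - 3) + 3d_1·(x - 3)² with b_1 = Δ_1 - h_1(2m_1 + m_2)/6 = 67/15, c_1 = m_1/2 = -23/20, d_1 = (m_2 - m_1)/(6h_1) = -7/24. So p'(3) = 67/15.

4.4667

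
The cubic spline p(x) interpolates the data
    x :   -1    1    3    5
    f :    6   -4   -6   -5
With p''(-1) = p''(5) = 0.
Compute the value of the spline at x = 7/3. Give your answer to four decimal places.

-6.0049

Write m_i for p''(x_i). With h_i = 2, 2, 2 and divided differences Δ_i = -5, -1, 1/2, the continuity of p' gives the tridiagonal system
  2·m_0 + 8·m_1 + 2·m_2 = 6(Δ_1 - Δ_0) = 24
  2·m_1 + 8·m_2 + 2·m_3 = 6(Δ_2 - Δ_1) = 9
Natural end conditions: m_0 = m_3 = 0.
Solving: m_0 = 0, m_1 = 29/10, m_2 = 2/5, m_3 = 0.
On [1, 3], p(x) = -4 - 46/15·(x - 1) + 29/20·(x - 1)² - 5/24·(x - 1)³.
With (x - 1) = 4/3: p(7/3) = -2432/405.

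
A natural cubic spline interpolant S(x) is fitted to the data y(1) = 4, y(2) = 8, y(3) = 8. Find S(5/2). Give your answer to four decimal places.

Write M_i for S''(x_i). With h_i = 1, 1 and divided differences Δ_i = 4, 0, the continuity of S' gives the tridiagonal system
  1·M_0 + 4·M_1 + 1·M_2 = 6(Δ_1 - Δ_0) = -24
Natural end conditions: M_0 = M_2 = 0.
Solving: M_0 = 0, M_1 = -6, M_2 = 0.
On [2, 3], S(x) = 8 + 2·(x - 2) - 3·(x - 2)² + 1·(x - 2)³.
With (x - 2) = 1/2: S(5/2) = 67/8.

8.3750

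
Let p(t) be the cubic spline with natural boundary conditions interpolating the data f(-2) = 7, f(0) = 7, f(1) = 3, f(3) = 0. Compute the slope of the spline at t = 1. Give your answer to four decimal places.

-3.6714

Put m_i = p'' at the i-th knot. Here h = (2, 1, 2) and Δ = (0, -4, -3/2), so the interior equations h_(i-1)·m_(i-1) + 2(h_(i-1)+h_i)·m_i + h_i·m_(i+1) = 6(Δ_i − Δ_(i-1)) read
  2·m_0 + 6·m_1 + 1·m_2 = 6(Δ_1 - Δ_0) = -24
  1·m_1 + 6·m_2 + 2·m_3 = 6(Δ_2 - Δ_1) = 15
Natural end conditions: m_0 = m_3 = 0.
Solving: m_0 = 0, m_1 = -159/35, m_2 = 114/35, m_3 = 0.
On [1, 3], p'(t) = b_2 + 2c_2·(t - 1) + 3d_2·(t - 1)² with b_2 = Δ_2 - h_2(2m_2 + m_3)/6 = -257/70, c_2 = m_2/2 = 57/35, d_2 = (m_3 - m_2)/(6h_2) = -19/70. So p'(1) = -257/70.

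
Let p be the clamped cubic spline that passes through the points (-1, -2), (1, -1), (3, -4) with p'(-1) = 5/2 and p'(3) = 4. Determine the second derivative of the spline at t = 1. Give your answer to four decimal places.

-3.7500

With m_i denoting the second derivative at x_i, h_i = 2, 2, and Δ_i = (y_(i+1) − y_i)/h_i = 1/2, -3/2:
  2·m_0 + 8·m_1 + 2·m_2 = 6(Δ_1 - Δ_0) = -12
Clamped end conditions give two more equations: 2h_0·m_0 + h_0·m_1 = 6(Δ_0 - p'(-1)) = -12 and h_1·m_1 + 2h_1·m_2 = 6(p'(3) - Δ_1) = 33.
Hence m_0 = -9/8, m_1 = -15/4, m_2 = 81/8.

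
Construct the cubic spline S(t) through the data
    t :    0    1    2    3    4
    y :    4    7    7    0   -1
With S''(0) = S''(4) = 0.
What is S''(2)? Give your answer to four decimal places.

Write M_i for S''(x_i). With h_i = 1, 1, 1, 1 and divided differences Δ_i = 3, 0, -7, -1, the continuity of S' gives the tridiagonal system
  1·M_0 + 4·M_1 + 1·M_2 = 6(Δ_1 - Δ_0) = -18
  1·M_1 + 4·M_2 + 1·M_3 = 6(Δ_2 - Δ_1) = -42
  1·M_2 + 4·M_3 + 1·M_4 = 6(Δ_3 - Δ_2) = 36
Natural end conditions: M_0 = M_4 = 0.
Hence M_0 = 0, M_1 = -33/28, M_2 = -93/7, M_3 = 345/28, M_4 = 0.

-13.2857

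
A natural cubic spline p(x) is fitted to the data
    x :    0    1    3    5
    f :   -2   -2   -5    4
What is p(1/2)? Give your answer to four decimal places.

-1.7955

Let m_i = p''(x_i). Step sizes h_i = 1, 2, 2; slopes of the chords Δ_i = (y_(i+1) - y_i)/h_i = 0, -3/2, 9/2.
  1·m_0 + 6·m_1 + 2·m_2 = 6(Δ_1 - Δ_0) = -9
  2·m_1 + 8·m_2 + 2·m_3 = 6(Δ_2 - Δ_1) = 36
Natural end conditions: m_0 = m_3 = 0.
Solving the tridiagonal system: m_0 = 0, m_1 = -36/11, m_2 = 117/22, m_3 = 0.
On [0, 1], p(x) = -2 + 6/11·x + 0·x² - 6/11·x³.
With x = 1/2: p(1/2) = -79/44.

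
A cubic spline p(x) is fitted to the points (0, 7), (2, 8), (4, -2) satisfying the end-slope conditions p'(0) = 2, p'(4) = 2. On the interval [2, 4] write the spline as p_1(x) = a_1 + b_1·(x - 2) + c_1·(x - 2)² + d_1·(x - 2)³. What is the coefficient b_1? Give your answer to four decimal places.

-4.3750

Let m_i = p''(x_i). Step sizes h_i = 2, 2; slopes of the chords Δ_i = (y_(i+1) - y_i)/h_i = 1/2, -5.
  2·m_0 + 8·m_1 + 2·m_2 = 6(Δ_1 - Δ_0) = -33
Clamped end conditions give two more equations: 2h_0·m_0 + h_0·m_1 = 6(Δ_0 - p'(0)) = -9 and h_1·m_1 + 2h_1·m_2 = 6(p'(4) - Δ_1) = 42.
Forward elimination and back-substitution give m_0 = 15/8, m_1 = -33/4, m_2 = 117/8.
On [2, 4], with p_1(x) = a_1 + b_1·(x - 2) + c_1·(x - 2)² + d_1·(x - 2)³: c_1 = m_1/2 = -33/8, d_1 = (m_2 - m_1)/(6h_1) = 61/32, b_1 = Δ_1 - h_1(2m_1 + m_2)/6 = -35/8.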